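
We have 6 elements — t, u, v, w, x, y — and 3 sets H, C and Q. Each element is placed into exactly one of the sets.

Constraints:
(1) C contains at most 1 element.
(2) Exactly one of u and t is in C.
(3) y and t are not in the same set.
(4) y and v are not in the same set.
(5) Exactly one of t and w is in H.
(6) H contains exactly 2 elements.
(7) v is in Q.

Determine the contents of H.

H = {w, y}

From (7): v ∈ Q.
(4): y ∉ Q.
Suppose t ∈ H: no assignment then satisfies all the clues, so t ∉ H.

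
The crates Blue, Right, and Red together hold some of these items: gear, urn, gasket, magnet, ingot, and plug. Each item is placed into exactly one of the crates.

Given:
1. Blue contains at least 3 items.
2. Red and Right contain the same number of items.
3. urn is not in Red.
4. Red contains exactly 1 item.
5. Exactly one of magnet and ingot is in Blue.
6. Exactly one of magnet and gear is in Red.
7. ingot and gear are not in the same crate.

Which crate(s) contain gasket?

gasket: Blue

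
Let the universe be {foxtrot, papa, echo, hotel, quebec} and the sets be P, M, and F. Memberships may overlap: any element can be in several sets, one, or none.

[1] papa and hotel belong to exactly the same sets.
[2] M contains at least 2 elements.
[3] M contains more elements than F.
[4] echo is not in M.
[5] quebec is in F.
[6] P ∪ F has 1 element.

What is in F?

F = {quebec}

From (4): echo ∉ M.
From (5): quebec ∈ F.
Suppose foxtrot ∈ F: no assignment then satisfies all the clues, so foxtrot ∉ F.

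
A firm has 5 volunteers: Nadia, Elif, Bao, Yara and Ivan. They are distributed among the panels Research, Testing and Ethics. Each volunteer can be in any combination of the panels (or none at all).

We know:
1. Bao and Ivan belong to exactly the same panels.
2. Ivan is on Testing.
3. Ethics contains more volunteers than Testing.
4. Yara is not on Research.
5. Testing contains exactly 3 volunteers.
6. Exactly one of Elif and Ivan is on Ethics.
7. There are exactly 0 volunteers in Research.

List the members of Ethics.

From (2): Ivan ∈ Testing.
From (4): Yara ∉ Research.
(1): Bao matches Ivan: Bao ∈ Testing.
(7): Research already has 0, so the rest are out.
Suppose Nadia ∉ Ethics: no assignment then satisfies all the clues, so Nadia ∈ Ethics.

Ethics = {Bao, Ivan, Nadia, Yara}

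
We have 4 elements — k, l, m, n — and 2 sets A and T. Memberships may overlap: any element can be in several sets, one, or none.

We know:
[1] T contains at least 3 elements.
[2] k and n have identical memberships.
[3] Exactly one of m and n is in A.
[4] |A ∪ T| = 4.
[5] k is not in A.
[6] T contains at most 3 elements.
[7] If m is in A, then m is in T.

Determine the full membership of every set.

A = {l, m}; T = {k, m, n}

From (5): k ∉ A.
(2): n matches k: n ∉ A.
(3) (exactly one): m ∈ A.
(7): m ∈ T.
Suppose k ∉ T: no assignment then satisfies all the clues, so k ∈ T.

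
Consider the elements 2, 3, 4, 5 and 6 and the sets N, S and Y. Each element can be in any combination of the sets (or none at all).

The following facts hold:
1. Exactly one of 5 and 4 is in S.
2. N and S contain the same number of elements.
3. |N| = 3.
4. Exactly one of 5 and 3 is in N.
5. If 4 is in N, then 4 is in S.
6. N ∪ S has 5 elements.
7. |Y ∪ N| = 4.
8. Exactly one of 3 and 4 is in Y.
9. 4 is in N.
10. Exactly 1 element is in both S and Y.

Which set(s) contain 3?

3: S, Y

From (9): 4 ∈ N.
(5): 4 ∈ S.
(1) (exactly one): 5 ∉ S.
Suppose 3 ∈ N: no assignment then satisfies all the clues, so 3 ∉ N.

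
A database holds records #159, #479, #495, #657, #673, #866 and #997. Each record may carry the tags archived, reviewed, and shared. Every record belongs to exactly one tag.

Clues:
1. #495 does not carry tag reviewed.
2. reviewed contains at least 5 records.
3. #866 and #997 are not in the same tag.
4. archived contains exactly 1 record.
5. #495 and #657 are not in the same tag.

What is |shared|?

1

From (1): #495 ∉ reviewed.
Suppose #159 ∈ archived: no assignment then satisfies all the clues, so #159 ∉ archived.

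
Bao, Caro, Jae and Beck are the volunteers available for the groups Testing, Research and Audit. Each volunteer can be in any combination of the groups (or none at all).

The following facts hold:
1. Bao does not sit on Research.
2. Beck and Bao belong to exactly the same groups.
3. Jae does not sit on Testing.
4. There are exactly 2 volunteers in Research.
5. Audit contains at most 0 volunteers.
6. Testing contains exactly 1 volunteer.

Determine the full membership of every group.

Testing = {Caro}; Research = {Caro, Jae}; Audit = {}

From (1): Bao ∉ Research.
From (3): Jae ∉ Testing.
(2): Beck matches Bao: Beck ∉ Research.
(4): only 2 candidates remain for Research, so all are in.
(5): Audit already has 0, so the rest are out.
Suppose Bao ∈ Testing: no assignment then satisfies all the clues, so Bao ∉ Testing.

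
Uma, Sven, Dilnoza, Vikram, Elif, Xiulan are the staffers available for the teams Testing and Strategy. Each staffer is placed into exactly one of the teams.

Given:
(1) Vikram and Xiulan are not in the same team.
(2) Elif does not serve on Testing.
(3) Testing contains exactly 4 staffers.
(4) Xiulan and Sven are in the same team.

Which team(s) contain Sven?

Sven: Testing

From (2): Elif ∉ Testing.
Only one team left: Elif ∈ Strategy.
Suppose Sven ∉ Testing: no assignment then satisfies all the clues, so Sven ∈ Testing.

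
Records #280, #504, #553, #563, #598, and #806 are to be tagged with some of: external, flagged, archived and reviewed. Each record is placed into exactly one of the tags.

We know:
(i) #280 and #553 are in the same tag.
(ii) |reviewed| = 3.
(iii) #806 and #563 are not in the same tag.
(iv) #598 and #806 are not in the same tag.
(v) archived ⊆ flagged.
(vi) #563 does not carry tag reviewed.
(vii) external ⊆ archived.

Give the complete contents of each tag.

external = {}; flagged = {#504, #563, #598}; archived = {}; reviewed = {#280, #553, #806}

From (vi): #563 ∉ reviewed.
Suppose #280 ∈ external: no assignment then satisfies all the clues, so #280 ∉ external.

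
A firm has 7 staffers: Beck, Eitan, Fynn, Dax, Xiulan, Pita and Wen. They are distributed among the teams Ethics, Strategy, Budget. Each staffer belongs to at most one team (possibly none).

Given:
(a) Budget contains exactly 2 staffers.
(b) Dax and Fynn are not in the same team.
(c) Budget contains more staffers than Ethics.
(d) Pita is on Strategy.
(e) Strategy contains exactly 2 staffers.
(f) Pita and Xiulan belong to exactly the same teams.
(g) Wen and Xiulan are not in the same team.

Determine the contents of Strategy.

From (d): Pita ∈ Strategy.
(f): Xiulan matches Pita: Xiulan ∉ Ethics.
(f): Xiulan matches Pita: Xiulan ∈ Strategy.
(g): Wen ∉ Strategy.
(e): Strategy already has 2, so the rest are out.

Strategy = {Pita, Xiulan}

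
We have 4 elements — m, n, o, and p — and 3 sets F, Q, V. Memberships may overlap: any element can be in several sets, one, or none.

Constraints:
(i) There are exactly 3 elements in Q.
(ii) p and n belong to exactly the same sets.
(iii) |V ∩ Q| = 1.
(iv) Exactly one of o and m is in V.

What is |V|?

1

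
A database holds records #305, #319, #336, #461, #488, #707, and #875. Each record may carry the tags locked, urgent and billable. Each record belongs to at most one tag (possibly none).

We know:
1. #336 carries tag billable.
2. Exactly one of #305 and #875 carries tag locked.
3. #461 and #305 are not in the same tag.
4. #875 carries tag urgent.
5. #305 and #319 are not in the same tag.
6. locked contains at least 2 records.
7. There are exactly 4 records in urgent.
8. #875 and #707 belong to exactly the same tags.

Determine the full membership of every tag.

From (1): #336 ∈ billable.
From (4): #875 ∈ urgent.
(2) (exactly one): #305 ∈ locked.
(3): #461 ∉ locked.
(5): #319 ∉ locked.
(8): #707 matches #875: #707 ∉ locked.
(8): #707 matches #875: #707 ∈ urgent.
(6): only 2 candidates remain for locked, so all are in.
(7): only 4 candidates remain for urgent, so all are in.

locked = {#305, #488}; urgent = {#319, #461, #707, #875}; billable = {#336}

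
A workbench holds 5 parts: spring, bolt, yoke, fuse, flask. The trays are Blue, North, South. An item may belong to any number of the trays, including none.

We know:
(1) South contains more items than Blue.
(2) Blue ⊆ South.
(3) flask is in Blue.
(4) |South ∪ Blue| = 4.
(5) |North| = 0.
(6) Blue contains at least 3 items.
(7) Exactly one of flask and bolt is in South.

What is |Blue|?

3

From (3): flask ∈ Blue.
(2) with flask ∈ Blue: flask ∈ South.
(5): North already has 0, so the rest are out.
(7) (exactly one): bolt ∉ South.
(2) contrapositive: bolt ∉ Blue.
Suppose spring ∉ South: no assignment then satisfies all the clues, so spring ∈ South.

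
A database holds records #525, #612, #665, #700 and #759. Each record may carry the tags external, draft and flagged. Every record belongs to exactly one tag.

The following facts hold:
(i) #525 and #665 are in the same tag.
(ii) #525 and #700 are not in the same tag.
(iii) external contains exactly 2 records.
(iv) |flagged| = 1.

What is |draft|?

2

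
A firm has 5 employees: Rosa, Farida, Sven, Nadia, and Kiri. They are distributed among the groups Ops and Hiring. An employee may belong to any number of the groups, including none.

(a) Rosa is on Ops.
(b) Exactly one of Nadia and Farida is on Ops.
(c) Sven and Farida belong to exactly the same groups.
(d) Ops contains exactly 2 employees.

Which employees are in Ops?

Ops = {Nadia, Rosa}

From (a): Rosa ∈ Ops.
Suppose Farida ∈ Ops: no assignment then satisfies all the clues, so Farida ∉ Ops.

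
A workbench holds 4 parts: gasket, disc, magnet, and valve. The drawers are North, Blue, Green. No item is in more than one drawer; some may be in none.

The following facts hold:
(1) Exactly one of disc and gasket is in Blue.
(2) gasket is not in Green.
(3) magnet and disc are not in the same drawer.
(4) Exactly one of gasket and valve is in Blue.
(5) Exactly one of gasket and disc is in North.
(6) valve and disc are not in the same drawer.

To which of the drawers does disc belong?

From (2): gasket ∉ Green.
Suppose disc ∉ North: no assignment then satisfies all the clues, so disc ∈ North.

disc: North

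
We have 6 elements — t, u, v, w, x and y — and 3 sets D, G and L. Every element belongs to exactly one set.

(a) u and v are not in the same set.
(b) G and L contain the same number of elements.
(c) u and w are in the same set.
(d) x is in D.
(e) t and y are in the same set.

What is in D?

D = {v, x}

From (d): x ∈ D.
Suppose t ∈ D: no assignment then satisfies all the clues, so t ∉ D.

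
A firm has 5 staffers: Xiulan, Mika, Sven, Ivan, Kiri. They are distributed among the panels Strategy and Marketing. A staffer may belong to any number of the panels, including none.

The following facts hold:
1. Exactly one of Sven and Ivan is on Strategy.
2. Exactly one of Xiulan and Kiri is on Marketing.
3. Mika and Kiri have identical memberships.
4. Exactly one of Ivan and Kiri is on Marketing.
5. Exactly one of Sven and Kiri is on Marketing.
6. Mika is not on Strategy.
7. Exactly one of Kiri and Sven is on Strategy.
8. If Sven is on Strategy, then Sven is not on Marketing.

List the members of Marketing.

Marketing = {Kiri, Mika}

From (6): Mika ∉ Strategy.
(3): Kiri matches Mika: Kiri ∉ Strategy.
(7) (exactly one): Sven ∈ Strategy.
(8): Sven ∉ Marketing.
(1) (exactly one): Ivan ∉ Strategy.
(5) (exactly one): Kiri ∈ Marketing.
(2) (exactly one): Xiulan ∉ Marketing.
(3): Mika matches Kiri: Mika ∈ Marketing.
(4) (exactly one): Ivan ∉ Marketing.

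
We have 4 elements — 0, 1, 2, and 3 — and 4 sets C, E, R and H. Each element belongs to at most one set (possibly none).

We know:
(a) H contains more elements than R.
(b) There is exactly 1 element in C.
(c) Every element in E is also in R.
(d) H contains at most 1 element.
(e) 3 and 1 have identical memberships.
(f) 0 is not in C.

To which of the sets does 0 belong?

0: H

From (f): 0 ∉ C.
Suppose 0 ∈ E: no assignment then satisfies all the clues, so 0 ∉ E.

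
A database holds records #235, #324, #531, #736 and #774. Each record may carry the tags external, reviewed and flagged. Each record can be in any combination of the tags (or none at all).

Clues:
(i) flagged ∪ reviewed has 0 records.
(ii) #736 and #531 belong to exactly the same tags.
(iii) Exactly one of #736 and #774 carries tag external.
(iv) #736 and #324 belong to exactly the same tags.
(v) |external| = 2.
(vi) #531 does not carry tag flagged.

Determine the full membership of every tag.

external = {#235, #774}; reviewed = {}; flagged = {}

From (vi): #531 ∉ flagged.
(ii): #736 matches #531: #736 ∉ flagged.
(iv): #324 matches #736: #324 ∉ flagged.
Suppose #235 ∉ external: no assignment then satisfies all the clues, so #235 ∈ external.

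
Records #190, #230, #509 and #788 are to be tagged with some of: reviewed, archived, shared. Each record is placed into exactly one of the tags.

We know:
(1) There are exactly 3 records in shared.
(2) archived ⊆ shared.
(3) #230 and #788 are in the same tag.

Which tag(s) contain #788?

#788: shared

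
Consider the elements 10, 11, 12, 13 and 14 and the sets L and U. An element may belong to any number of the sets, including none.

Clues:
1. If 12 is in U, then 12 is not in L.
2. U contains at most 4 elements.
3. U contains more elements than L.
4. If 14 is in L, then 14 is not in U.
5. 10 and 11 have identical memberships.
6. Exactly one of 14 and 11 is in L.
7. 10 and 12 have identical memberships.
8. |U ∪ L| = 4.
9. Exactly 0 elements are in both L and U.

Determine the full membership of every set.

L = {14}; U = {10, 11, 12}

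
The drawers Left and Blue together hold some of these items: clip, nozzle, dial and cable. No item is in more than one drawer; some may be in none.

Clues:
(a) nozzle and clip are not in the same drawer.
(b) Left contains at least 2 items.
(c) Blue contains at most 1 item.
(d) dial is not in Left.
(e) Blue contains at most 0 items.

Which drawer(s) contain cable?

From (d): dial ∉ Left.
(e): Blue already has 0, so the rest are out.
Suppose cable ∉ Left: no assignment then satisfies all the clues, so cable ∈ Left.

cable: Left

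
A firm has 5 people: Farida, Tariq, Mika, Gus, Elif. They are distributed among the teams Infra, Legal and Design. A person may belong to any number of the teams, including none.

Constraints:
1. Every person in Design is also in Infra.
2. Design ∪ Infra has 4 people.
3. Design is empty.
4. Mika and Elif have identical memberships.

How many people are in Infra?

4

(3): Design already has 0, so the rest are out.
Suppose Mika ∉ Infra: no assignment then satisfies all the clues, so Mika ∈ Infra.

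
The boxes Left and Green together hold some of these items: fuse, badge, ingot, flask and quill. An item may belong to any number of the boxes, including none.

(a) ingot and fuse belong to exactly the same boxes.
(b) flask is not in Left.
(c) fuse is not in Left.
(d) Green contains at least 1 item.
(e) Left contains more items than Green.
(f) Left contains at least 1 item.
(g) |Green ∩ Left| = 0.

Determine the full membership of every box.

Left = {badge, quill}; Green = {flask}

From (b): flask ∉ Left.
From (c): fuse ∉ Left.
(a): ingot matches fuse: ingot ∉ Left.
Suppose fuse ∈ Green: no assignment then satisfies all the clues, so fuse ∉ Green.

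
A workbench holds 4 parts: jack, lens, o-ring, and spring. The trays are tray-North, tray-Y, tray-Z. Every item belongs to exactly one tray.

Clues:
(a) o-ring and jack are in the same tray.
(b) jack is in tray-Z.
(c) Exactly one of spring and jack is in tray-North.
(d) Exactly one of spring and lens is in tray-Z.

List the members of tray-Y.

tray-Y = {}

From (b): jack ∈ tray-Z.
(a): o-ring matches jack: o-ring ∉ tray-North.
(a): o-ring matches jack: o-ring ∉ tray-Y.
(a): o-ring matches jack: o-ring ∈ tray-Z.
(c) (exactly one): spring ∈ tray-North.
(d) (exactly one): lens ∈ tray-Z.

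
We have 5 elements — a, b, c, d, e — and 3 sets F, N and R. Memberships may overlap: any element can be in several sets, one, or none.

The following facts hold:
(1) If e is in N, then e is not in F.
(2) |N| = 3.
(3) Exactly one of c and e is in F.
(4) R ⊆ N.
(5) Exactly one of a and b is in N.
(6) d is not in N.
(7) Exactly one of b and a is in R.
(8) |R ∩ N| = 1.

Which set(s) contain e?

e: N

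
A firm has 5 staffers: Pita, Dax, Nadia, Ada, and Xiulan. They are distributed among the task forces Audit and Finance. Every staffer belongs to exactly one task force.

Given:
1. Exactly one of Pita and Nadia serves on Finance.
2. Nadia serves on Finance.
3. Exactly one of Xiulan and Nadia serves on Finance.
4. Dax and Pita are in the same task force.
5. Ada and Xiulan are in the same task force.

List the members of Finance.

Finance = {Nadia}

From (2): Nadia ∈ Finance.
(1) (exactly one): Pita ∉ Finance.
(3) (exactly one): Xiulan ∉ Finance.
(4): Dax matches Pita: Dax ∉ Finance.
(5): Ada matches Xiulan: Ada ∉ Finance.
Only one task force left: Pita ∈ Audit.
Only one task force left: Dax ∈ Audit.
Only one task force left: Ada ∈ Audit.
Only one task force left: Xiulan ∈ Audit.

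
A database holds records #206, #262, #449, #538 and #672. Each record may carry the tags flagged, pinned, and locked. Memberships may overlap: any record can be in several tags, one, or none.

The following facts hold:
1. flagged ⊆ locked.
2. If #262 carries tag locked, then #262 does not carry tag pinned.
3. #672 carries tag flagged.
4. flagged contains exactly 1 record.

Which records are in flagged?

flagged = {#672}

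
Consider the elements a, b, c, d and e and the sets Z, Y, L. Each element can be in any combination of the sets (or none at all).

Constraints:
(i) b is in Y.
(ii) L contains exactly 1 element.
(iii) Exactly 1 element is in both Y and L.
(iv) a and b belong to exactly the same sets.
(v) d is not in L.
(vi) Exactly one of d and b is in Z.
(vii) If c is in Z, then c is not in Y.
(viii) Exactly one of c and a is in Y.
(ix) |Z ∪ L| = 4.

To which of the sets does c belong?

c: Z

From (i): b ∈ Y.
From (v): d ∉ L.
(iv): a matches b: a ∈ Y.
(viii) (exactly one): c ∉ Y.
Suppose c ∉ Z: no assignment then satisfies all the clues, so c ∈ Z.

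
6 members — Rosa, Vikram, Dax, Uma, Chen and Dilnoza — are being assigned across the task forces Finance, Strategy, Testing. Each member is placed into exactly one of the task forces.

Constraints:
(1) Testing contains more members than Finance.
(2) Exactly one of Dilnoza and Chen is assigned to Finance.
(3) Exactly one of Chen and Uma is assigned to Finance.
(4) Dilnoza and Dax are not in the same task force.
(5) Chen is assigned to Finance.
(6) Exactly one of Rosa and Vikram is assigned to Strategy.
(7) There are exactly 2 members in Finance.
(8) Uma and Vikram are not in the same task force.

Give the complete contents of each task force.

Finance = {Chen, Dax}; Strategy = {Vikram}; Testing = {Dilnoza, Rosa, Uma}

From (5): Chen ∈ Finance.
(2) (exactly one): Dilnoza ∉ Finance.
(3) (exactly one): Uma ∉ Finance.
Suppose Rosa ∈ Finance: no assignment then satisfies all the clues, so Rosa ∉ Finance.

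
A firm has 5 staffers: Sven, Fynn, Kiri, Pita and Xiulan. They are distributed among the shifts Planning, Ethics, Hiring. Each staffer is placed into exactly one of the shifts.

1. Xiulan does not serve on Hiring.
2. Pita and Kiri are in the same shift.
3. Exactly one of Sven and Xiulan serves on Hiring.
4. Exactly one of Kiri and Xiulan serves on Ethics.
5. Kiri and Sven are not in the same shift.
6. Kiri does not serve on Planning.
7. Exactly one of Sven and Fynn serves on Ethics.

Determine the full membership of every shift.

Planning = {Xiulan}; Ethics = {Fynn, Kiri, Pita}; Hiring = {Sven}

From (1): Xiulan ∉ Hiring.
From (6): Kiri ∉ Planning.
(2): Pita matches Kiri: Pita ∉ Planning.
(3) (exactly one): Sven ∈ Hiring.
(5): Kiri ∉ Hiring.
(7) (exactly one): Fynn ∈ Ethics.
Only one shift left: Kiri ∈ Ethics.
(2): Pita matches Kiri: Pita ∈ Ethics.
(4) (exactly one): Xiulan ∉ Ethics.
Only one shift left: Xiulan ∈ Planning.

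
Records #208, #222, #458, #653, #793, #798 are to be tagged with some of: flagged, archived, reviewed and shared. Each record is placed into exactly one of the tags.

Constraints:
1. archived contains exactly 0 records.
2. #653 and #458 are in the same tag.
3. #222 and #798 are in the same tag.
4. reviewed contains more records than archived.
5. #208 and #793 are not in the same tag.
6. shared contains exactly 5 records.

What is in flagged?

flagged = {}

(1): archived already has 0, so the rest are out.
Suppose #208 ∈ flagged: no assignment then satisfies all the clues, so #208 ∉ flagged.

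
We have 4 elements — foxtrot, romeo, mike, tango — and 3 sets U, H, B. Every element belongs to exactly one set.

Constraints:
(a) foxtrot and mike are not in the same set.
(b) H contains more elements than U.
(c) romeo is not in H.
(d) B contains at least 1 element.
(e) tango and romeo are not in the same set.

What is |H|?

From (c): romeo ∉ H.
Suppose tango ∈ U: no assignment then satisfies all the clues, so tango ∉ U.

2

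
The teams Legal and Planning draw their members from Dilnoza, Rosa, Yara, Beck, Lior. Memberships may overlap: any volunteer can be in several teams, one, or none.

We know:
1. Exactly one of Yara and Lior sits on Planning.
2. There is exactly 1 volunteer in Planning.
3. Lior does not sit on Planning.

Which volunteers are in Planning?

Planning = {Yara}

From (3): Lior ∉ Planning.
(1) (exactly one): Yara ∈ Planning.
(2): Planning already has 1, so the rest are out.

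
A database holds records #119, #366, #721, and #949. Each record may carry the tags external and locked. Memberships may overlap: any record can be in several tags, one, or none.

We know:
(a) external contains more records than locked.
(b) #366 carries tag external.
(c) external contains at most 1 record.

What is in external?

external = {#366}

From (b): #366 ∈ external.
(c): external already has 1, so the rest are out.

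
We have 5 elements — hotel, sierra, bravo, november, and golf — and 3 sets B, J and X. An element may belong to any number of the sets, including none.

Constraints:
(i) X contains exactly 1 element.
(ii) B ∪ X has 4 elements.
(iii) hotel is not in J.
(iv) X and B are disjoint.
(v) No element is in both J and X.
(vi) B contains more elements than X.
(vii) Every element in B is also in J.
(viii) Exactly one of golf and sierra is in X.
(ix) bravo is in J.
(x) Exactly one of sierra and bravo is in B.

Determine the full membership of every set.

B = {bravo, golf, november}; J = {bravo, golf, november}; X = {sierra}

From (iii): hotel ∉ J.
From (ix): bravo ∈ J.
(v) (disjoint): bravo ∉ X.
(vii) contrapositive: hotel ∉ B.
Suppose hotel ∈ X: no assignment then satisfies all the clues, so hotel ∉ X.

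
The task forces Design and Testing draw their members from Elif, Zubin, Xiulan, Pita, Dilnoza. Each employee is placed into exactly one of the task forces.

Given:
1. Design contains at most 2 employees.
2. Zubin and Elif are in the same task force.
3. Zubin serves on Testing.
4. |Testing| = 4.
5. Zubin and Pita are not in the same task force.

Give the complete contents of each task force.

From (3): Zubin ∈ Testing.
(2): Elif matches Zubin: Elif ∉ Design.
(2): Elif matches Zubin: Elif ∈ Testing.
(5): Pita ∉ Testing.
Only one task force left: Pita ∈ Design.
(4): only 4 candidates remain for Testing, so all are in.

Design = {Pita}; Testing = {Dilnoza, Elif, Xiulan, Zubin}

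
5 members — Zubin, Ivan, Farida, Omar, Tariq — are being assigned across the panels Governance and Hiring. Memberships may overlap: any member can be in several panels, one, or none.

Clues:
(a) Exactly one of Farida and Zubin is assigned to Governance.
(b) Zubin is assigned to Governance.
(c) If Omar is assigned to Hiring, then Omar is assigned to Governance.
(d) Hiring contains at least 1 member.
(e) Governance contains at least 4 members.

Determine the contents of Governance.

Governance = {Ivan, Omar, Tariq, Zubin}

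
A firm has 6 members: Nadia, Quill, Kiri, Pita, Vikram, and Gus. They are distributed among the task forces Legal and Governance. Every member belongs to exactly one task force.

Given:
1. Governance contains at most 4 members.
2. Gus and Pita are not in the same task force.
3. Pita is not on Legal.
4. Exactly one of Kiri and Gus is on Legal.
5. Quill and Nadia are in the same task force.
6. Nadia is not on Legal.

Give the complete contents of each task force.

Legal = {Gus, Vikram}; Governance = {Kiri, Nadia, Pita, Quill}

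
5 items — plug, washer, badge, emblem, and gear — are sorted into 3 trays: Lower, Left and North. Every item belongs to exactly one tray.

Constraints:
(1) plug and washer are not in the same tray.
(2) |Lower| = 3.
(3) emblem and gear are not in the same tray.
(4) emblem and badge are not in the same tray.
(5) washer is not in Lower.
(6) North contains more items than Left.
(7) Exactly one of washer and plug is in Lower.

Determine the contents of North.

North = {emblem, washer}

From (5): washer ∉ Lower.
(7) (exactly one): plug ∈ Lower.
Suppose washer ∉ North: no assignment then satisfies all the clues, so washer ∈ North.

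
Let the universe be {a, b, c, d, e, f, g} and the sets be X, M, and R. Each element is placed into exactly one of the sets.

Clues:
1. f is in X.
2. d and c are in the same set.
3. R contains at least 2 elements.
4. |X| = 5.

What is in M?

M = {}

From (1): f ∈ X.
Suppose a ∈ M: no assignment then satisfies all the clues, so a ∉ M.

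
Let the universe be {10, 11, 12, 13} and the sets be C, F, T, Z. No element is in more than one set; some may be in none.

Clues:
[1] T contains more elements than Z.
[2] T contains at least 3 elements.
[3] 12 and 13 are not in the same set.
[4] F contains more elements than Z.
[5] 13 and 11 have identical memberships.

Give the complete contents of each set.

C = {}; F = {12}; T = {10, 11, 13}; Z = {}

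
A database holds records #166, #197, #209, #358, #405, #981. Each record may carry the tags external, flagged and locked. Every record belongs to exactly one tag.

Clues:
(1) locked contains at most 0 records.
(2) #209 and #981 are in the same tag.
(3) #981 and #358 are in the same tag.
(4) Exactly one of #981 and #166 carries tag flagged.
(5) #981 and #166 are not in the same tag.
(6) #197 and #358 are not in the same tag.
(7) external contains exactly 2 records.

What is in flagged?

flagged = {#209, #358, #405, #981}

(1): locked already has 0, so the rest are out.
Suppose #166 ∈ flagged: no assignment then satisfies all the clues, so #166 ∉ flagged.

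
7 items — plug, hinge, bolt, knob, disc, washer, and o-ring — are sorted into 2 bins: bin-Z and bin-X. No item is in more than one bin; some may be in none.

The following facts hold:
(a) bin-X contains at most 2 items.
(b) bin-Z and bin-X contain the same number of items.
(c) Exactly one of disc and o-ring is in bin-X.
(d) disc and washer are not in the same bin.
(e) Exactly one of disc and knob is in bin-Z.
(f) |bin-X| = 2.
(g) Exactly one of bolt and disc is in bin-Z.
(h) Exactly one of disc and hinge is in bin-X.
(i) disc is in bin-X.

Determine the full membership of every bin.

bin-Z = {bolt, knob}; bin-X = {disc, plug}

From (i): disc ∈ bin-X.
(c) (exactly one): o-ring ∉ bin-X.
(d): washer ∉ bin-X.
(e) (exactly one): knob ∈ bin-Z.
(g) (exactly one): bolt ∈ bin-Z.
(h) (exactly one): hinge ∉ bin-X.
(f): only 2 candidates remain for bin-X, so all are in.
Suppose hinge ∈ bin-Z: no assignment then satisfies all the clues, so hinge ∉ bin-Z.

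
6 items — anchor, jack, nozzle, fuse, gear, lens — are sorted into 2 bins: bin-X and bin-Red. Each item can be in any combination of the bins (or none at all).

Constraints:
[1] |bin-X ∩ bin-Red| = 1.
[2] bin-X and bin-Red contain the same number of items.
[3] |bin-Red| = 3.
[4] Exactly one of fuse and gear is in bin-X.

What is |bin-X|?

3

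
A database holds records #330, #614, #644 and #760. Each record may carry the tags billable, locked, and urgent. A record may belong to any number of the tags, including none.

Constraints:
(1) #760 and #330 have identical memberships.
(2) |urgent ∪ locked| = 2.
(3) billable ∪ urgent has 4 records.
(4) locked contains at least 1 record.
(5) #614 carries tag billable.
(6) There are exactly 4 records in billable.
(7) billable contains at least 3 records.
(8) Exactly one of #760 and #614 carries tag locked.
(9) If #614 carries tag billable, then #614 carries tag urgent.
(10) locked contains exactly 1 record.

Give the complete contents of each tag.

billable = {#330, #614, #644, #760}; locked = {#614}; urgent = {#614, #644}

From (5): #614 ∈ billable.
(6): only 4 candidates remain for billable, so all are in.
(9): #614 ∈ urgent.
Suppose #330 ∈ locked: no assignment then satisfies all the clues, so #330 ∉ locked.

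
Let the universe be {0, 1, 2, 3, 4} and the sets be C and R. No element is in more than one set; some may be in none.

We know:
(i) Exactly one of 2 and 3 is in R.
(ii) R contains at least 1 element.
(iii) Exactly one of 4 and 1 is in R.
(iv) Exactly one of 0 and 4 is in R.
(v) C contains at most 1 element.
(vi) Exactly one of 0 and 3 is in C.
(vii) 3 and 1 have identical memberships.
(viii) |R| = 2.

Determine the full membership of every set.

C = {0}; R = {2, 4}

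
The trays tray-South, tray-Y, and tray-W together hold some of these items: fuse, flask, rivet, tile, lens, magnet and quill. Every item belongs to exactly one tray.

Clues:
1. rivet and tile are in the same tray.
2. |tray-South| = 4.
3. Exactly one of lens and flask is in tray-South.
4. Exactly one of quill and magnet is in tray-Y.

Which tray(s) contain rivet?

rivet: tray-South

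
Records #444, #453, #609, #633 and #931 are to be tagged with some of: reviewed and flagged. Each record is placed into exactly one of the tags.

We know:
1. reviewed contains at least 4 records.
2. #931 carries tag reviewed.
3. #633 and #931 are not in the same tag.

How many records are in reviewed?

4

From (2): #931 ∈ reviewed.
(3): #633 ∉ reviewed.
Only one tag left: #633 ∈ flagged.
(1): only 4 candidates remain for reviewed, so all are in.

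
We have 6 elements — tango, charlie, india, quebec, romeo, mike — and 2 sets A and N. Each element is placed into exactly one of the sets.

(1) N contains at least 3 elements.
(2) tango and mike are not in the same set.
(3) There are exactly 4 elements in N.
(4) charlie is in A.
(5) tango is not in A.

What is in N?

N = {india, quebec, romeo, tango}

From (4): charlie ∈ A.
From (5): tango ∉ A.
Only one set left: tango ∈ N.
(2): mike ∉ N.
(3): only 4 candidates remain for N, so all are in.
Only one set left: mike ∈ A.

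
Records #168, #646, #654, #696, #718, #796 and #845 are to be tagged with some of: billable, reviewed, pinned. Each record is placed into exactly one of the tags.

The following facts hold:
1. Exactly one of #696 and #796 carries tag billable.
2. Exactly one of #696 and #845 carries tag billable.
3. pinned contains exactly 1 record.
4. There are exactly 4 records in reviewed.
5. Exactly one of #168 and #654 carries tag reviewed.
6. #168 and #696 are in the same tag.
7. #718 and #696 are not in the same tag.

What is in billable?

billable = {#168, #696}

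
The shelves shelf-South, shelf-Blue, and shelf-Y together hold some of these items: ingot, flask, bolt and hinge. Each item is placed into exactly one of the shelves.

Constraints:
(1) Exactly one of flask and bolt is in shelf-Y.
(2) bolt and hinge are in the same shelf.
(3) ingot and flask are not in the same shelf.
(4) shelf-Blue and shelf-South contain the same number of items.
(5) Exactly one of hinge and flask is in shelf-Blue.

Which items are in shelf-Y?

shelf-Y = {bolt, hinge}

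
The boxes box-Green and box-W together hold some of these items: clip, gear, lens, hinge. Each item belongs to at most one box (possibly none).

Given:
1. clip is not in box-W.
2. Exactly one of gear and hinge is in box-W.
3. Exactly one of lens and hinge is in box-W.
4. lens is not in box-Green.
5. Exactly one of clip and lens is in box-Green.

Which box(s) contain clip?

clip: box-Green

From (1): clip ∉ box-W.
From (4): lens ∉ box-Green.
(5) (exactly one): clip ∈ box-Green.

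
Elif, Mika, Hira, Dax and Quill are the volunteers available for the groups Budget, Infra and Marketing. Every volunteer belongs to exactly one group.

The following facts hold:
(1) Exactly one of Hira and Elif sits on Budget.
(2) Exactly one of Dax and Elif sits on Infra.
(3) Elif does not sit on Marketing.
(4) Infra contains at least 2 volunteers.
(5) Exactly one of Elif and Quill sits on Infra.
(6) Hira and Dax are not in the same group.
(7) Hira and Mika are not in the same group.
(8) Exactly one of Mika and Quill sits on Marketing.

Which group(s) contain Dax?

Dax: Marketing

From (3): Elif ∉ Marketing.
Suppose Dax ∈ Budget: no assignment then satisfies all the clues, so Dax ∉ Budget.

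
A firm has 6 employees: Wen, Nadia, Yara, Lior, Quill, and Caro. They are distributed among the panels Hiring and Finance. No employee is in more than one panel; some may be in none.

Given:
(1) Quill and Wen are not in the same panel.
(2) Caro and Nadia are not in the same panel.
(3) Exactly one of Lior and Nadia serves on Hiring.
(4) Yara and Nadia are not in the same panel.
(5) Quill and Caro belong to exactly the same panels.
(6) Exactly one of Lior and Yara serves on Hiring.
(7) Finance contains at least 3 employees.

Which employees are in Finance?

Finance = {Caro, Quill, Yara}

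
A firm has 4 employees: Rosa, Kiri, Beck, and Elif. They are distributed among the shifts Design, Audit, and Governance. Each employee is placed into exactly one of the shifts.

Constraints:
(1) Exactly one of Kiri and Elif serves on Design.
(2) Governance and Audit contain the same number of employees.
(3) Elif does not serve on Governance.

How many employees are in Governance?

1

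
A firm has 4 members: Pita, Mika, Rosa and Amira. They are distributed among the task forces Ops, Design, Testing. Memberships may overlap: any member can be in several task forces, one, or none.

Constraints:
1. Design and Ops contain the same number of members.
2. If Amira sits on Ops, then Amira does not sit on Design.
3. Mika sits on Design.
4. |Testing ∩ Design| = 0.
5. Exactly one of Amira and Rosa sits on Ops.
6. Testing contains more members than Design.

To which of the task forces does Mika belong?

Mika: Design

From (3): Mika ∈ Design.
Suppose Mika ∈ Ops: no assignment then satisfies all the clues, so Mika ∉ Ops.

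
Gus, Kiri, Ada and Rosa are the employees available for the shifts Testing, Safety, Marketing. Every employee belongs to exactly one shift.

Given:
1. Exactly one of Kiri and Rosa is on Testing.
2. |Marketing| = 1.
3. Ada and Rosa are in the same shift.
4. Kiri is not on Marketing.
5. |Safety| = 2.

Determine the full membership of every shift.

Testing = {Kiri}; Safety = {Ada, Rosa}; Marketing = {Gus}

From (4): Kiri ∉ Marketing.
Suppose Gus ∈ Testing: no assignment then satisfies all the clues, so Gus ∉ Testing.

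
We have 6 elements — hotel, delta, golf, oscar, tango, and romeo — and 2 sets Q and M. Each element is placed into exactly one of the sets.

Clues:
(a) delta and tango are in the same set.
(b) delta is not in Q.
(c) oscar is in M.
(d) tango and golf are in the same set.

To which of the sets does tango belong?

From (b): delta ∉ Q.
From (c): oscar ∈ M.
(a): tango matches delta: tango ∉ Q.
(d): golf matches tango: golf ∉ Q.
Only one set left: delta ∈ M.
Only one set left: golf ∈ M.
Only one set left: tango ∈ M.

tango: M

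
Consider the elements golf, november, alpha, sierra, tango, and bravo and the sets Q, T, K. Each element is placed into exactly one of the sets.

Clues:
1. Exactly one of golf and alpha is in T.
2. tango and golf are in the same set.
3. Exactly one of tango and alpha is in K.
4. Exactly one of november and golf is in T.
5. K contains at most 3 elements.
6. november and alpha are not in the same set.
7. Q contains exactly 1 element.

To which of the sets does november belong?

november: Q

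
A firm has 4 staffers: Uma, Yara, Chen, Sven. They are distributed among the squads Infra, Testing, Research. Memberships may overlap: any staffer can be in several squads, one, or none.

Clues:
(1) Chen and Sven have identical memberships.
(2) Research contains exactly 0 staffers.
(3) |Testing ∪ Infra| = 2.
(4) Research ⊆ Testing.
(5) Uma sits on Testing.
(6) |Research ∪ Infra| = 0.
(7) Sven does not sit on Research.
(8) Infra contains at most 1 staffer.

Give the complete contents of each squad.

Infra = {}; Testing = {Uma, Yara}; Research = {}

From (5): Uma ∈ Testing.
From (7): Sven ∉ Research.
(1): Chen matches Sven: Chen ∉ Research.
(2): Research already has 0, so the rest are out.
Suppose Uma ∈ Infra: no assignment then satisfies all the clues, so Uma ∉ Infra.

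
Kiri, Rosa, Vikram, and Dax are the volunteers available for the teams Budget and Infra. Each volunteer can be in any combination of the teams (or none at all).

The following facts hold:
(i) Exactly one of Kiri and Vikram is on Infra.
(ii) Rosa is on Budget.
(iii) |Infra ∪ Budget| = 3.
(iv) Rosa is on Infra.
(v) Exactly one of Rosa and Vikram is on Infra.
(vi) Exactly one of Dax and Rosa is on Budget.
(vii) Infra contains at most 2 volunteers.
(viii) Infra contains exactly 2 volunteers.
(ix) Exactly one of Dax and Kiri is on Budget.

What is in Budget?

From (ii): Rosa ∈ Budget.
From (iv): Rosa ∈ Infra.
(v) (exactly one): Vikram ∉ Infra.
(vi) (exactly one): Dax ∉ Budget.
(ix) (exactly one): Kiri ∈ Budget.
(i) (exactly one): Kiri ∈ Infra.
(vii): Infra already has 2, so the rest are out.
Suppose Vikram ∉ Budget: no assignment then satisfies all the clues, so Vikram ∈ Budget.

Budget = {Kiri, Rosa, Vikram}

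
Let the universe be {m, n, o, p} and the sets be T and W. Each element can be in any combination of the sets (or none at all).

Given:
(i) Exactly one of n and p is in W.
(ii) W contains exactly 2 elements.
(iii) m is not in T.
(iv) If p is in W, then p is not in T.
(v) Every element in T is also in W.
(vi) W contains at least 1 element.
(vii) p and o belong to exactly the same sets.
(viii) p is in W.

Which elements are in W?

From (iii): m ∉ T.
From (viii): p ∈ W.
(i) (exactly one): n ∉ W.
(iv): p ∉ T.
(v) contrapositive: n ∉ T.
(vii): o matches p: o ∉ T.
(vii): o matches p: o ∈ W.
(ii): W already has 2, so the rest are out.

W = {o, p}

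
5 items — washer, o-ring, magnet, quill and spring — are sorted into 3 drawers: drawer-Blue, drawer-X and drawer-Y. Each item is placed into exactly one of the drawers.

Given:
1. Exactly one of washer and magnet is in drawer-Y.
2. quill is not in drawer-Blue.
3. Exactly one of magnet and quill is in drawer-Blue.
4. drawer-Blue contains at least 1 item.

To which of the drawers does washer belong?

From (2): quill ∉ drawer-Blue.
(3) (exactly one): magnet ∈ drawer-Blue.
(1) (exactly one): washer ∈ drawer-Y.

washer: drawer-Y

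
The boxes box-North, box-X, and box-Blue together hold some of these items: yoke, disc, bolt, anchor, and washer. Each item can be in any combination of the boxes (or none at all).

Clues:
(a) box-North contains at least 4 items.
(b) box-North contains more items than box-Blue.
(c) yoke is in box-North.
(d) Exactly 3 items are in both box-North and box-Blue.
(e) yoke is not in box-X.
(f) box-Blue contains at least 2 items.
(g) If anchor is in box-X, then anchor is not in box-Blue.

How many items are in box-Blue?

3

From (c): yoke ∈ box-North.
From (e): yoke ∉ box-X.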